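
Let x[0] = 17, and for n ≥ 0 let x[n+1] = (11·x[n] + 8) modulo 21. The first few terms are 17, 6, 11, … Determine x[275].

18

Computing terms: x[0] = 17,  x[1] = 6,  x[2] = 11,  x[3] = 3,  x[4] = 20,  x[5] = 18,  x[6] = 17.
The sequence repeats with period 6.
So x[275] = x[0 + ((275-0) mod 6)] = x[5] = 18.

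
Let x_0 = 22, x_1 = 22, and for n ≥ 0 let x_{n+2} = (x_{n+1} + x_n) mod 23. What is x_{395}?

Computing terms: x_0 = 22, x_1 = 22, x_2 = 21, x_3 = 20, x_4 = 18, x_5 = 15, x_6 = 10, x_7 = 2, x_8 = 12, x_9 = 14, x_{10} = 3, x_{11} = 17, x_{12} = 20, x_{13} = 14, x_{14} = 11, x_{15} = 2, x_{16} = 13, x_{17} = 15, x_{18} = 5, x_{19} = 20, x_{20} = 2, x_{21} = 22, x_{22} = 1, x_{23} = 0, x_{24} = 1, x_{25} = 1, x_{26} = 2, x_{27} = 3, x_{28} = 5, x_{29} = 8, x_{30} = 13, x_{31} = 21, x_{32} = 11, x_{33} = 9, x_{34} = 20, x_{35} = 6, x_{36} = 3, x_{37} = 9, x_{38} = 12, x_{39} = 21, x_{40} = 10, x_{41} = 8, x_{42} = 18, x_{43} = 3, x_{44} = 21, x_{45} = 1, x_{46} = 22, x_{47} = 0, x_{48} = 22, x_{49} = 22.
Since (x_{48}, x_{49}) = (x_0, x_1) = (22, 22) (two consecutive terms determine the rest), the sequence is periodic with period 48.
(395 - 0) mod 48 = 11, so x_{395} = x_{11} = 17.

17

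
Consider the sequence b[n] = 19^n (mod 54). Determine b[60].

b[1] = 19,  b[2] = 37,  b[3] = 1,  b[4] = 19.
Since b[4] = b[1] = 19, the sequence is periodic with period 3.
(60 - 1) mod 3 = 2, so b[60] = b[3] = 1.

1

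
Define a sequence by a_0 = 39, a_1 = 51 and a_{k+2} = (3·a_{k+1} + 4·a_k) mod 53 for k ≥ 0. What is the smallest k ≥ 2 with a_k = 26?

Computing terms: a_0 = 39, a_1 = 51, a_2 = 44, a_3 = 18, a_4 = 18, a_5 = 20, a_6 = 26, a_7 = 52, a_8 = 48, a_9 = 34, a_{10} = 29, a_{11} = 11, a_{12} = 43, a_{13} = 14, a_{14} = 2, a_{15} = 9, a_{16} = 35, a_{17} = 35, a_{18} = 33, a_{19} = 27, a_{20} = 1, a_{21} = 5, a_{22} = 19, a_{23} = 24, a_{24} = 42, a_{25} = 10, a_{26} = 39, a_{27} = 51.
Since (a_{26}, a_{27}) = (a_0, a_1) = (39, 51) (two consecutive terms determine the rest), the sequence is periodic with period 26.
The value 26 first appears (with k ≥ 2) at a_6.

6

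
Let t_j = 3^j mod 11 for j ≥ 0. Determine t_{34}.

We have t_0 = 1; t_1 = 3; t_2 = 9; t_3 = 5; t_4 = 4; t_5 = 1.
The sequence repeats with period 5.
So t_{34} = t_{0 + ((34-0) mod 5)} = t_4 = 4.

4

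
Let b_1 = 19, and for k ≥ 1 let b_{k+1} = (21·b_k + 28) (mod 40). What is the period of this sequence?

5

We have b_1 = 19,  b_2 = 27,  b_3 = 35,  b_4 = 3,  b_5 = 11,  b_6 = 19.
The sequence repeats with period 5.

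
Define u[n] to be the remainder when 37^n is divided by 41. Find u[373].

Listing terms: u[1] = 37, u[2] = 16, u[3] = 18, u[4] = 10, u[5] = 1, u[6] = 37.
Since u[6] = u[1] = 37, the sequence is periodic with period 5.
(373 - 1) mod 5 = 2, so u[373] = u[3] = 18.

18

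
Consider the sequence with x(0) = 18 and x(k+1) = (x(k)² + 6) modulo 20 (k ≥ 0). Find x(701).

x(0) = 18; x(1) = 10; x(2) = 6; x(3) = 2; x(4) = 10.
Since x(4) = x(1) = 10, the sequence is eventually periodic: after a pre-period of length 1 it cycles with period 3.
For k ≥ 1, x(k) depends only on (k - 1) mod 3. (701 - 1) mod 3 = 1, so x(701) = x(2) = 6.

6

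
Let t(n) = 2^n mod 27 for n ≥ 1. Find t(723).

8

Computing terms: t(1) = 2; t(2) = 4; t(3) = 8; t(4) = 16; t(5) = 5; t(6) = 10; t(7) = 20; t(8) = 13; t(9) = 26; t(10) = 25; t(11) = 23; t(12) = 19; t(13) = 11; t(14) = 22; t(15) = 17; t(16) = 7; t(17) = 14; t(18) = 1; t(19) = 2.
The sequence repeats with period 18.
So t(723) = t(1 + ((723-1) mod 18)) = t(3) = 8.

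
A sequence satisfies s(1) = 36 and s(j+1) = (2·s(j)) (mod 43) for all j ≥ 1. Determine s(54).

26

Computing terms: s(1) = 36, s(2) = 29, s(3) = 15, s(4) = 30, s(5) = 17, s(6) = 34, s(7) = 25, s(8) = 7, s(9) = 14, s(10) = 28, s(11) = 13, s(12) = 26, s(13) = 9, s(14) = 18, s(15) = 36.
Since s(15) = s(1) = 36, the sequence is periodic with period 14.
(54 - 1) mod 14 = 11, so s(54) = s(12) = 26.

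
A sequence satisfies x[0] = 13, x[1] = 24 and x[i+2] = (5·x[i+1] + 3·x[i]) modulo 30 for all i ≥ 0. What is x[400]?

x[0] = 13, x[1] = 24, x[2] = 9, x[3] = 27, x[4] = 12, x[5] = 21, x[6] = 21, x[7] = 18, x[8] = 3, x[9] = 9, x[10] = 24, x[11] = 27, x[12] = 27, x[13] = 6, x[14] = 21, x[15] = 3, x[16] = 18, x[17] = 9, x[18] = 9, x[19] = 12, x[20] = 27, x[21] = 21, x[22] = 6, x[23] = 3, x[24] = 3, x[25] = 24, x[26] = 9.
Since (x[25], x[26]) = (x[1], x[2]) = (24, 9) (two consecutive terms determine the rest), the sequence is eventually periodic: after a pre-period of length 1 it cycles with period 24.
For i ≥ 1, x[i] depends only on (i - 1) mod 24. (400 - 1) mod 24 = 15, so x[400] = x[16] = 18.

18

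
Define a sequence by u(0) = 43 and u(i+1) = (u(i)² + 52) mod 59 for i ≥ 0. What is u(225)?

18

u(0) = 43, u(1) = 13, u(2) = 44, u(3) = 41, u(4) = 22, u(5) = 5, u(6) = 18, u(7) = 22.
Since u(7) = u(4) = 22, the sequence is eventually periodic: after a pre-period of length 4 it cycles with period 3.
For i ≥ 4, u(i) depends only on (i - 4) mod 3. (225 - 4) mod 3 = 2, so u(225) = u(6) = 18.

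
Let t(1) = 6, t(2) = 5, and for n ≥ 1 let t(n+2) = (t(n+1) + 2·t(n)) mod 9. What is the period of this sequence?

We have t(1) = 6; t(2) = 5; t(3) = 8; t(4) = 0; t(5) = 7; t(6) = 7; t(7) = 3; t(8) = 8; t(9) = 5; t(10) = 3; t(11) = 4; t(12) = 1; t(13) = 0; t(14) = 2; t(15) = 2; t(16) = 6; t(17) = 1; t(18) = 4; t(19) = 6; t(20) = 5.
The sequence repeats with period 18.

18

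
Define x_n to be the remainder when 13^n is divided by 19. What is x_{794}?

17

Computing terms: x_0 = 1, x_1 = 13, x_2 = 17, x_3 = 12, x_4 = 4, x_5 = 14, x_6 = 11, x_7 = 10, x_8 = 16, x_9 = 18, x_{10} = 6, x_{11} = 2, x_{12} = 7, x_{13} = 15, x_{14} = 5, x_{15} = 8, x_{16} = 9, x_{17} = 3, x_{18} = 1.
Since x_{18} = x_0 = 1, the sequence is periodic with period 18.
(794 - 0) mod 18 = 2, so x_{794} = x_2 = 17.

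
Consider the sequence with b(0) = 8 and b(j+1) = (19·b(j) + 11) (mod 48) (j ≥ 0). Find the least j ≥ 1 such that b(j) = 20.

We have b(0) = 8,  b(1) = 19,  b(2) = 36,  b(3) = 23,  b(4) = 16,  b(5) = 27,  b(6) = 44,  b(7) = 31,  b(8) = 24,  b(9) = 35,  b(10) = 4,  b(11) = 39,  b(12) = 32,  b(13) = 43,  b(14) = 12,  b(15) = 47,  b(16) = 40,  b(17) = 3,  b(18) = 20,  b(19) = 7,  b(20) = 0,  b(21) = 11,  b(22) = 28,  b(23) = 15,  b(24) = 8.
Since b(24) = b(0) = 8, the sequence is periodic with period 24.
The value 20 first appears (with j ≥ 1) at b(18).

18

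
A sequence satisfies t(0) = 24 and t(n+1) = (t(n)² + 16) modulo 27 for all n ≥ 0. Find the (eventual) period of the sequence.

3

t(0) = 24,  t(1) = 25,  t(2) = 20,  t(3) = 11,  t(4) = 2,  t(5) = 20.
Since t(5) = t(2) = 20, the sequence is eventually periodic: after a pre-period of length 2 it cycles with period 3.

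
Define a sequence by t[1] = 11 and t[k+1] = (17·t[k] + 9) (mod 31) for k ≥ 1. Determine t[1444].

Listing terms: t[1] = 11, t[2] = 10, t[3] = 24, t[4] = 14, t[5] = 30, t[6] = 23, t[7] = 28, t[8] = 20, t[9] = 8, t[10] = 21, t[11] = 25, t[12] = 0, t[13] = 9, t[14] = 7, t[15] = 4, t[16] = 15, t[17] = 16, t[18] = 2, t[19] = 12, t[20] = 27, t[21] = 3, t[22] = 29, t[23] = 6, t[24] = 18, t[25] = 5, t[26] = 1, t[27] = 26, t[28] = 17, t[29] = 19, t[30] = 22, t[31] = 11.
The sequence repeats with period 30.
So t[1444] = t[1 + ((1444-1) mod 30)] = t[4] = 14.

14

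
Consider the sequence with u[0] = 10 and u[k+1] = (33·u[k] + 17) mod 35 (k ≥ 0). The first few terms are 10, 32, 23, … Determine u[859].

11

u[0] = 10, u[1] = 32, u[2] = 23, u[3] = 6, u[4] = 5, u[5] = 7, u[6] = 3, u[7] = 11, u[8] = 30, u[9] = 27, u[10] = 33, u[11] = 21, u[12] = 10.
Since u[12] = u[0] = 10, the sequence is periodic with period 12.
So u[859] = u[0 + ((859-0) mod 12)] = u[7] = 11.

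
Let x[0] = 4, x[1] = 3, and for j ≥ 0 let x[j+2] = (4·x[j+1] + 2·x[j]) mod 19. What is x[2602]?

3

We have x[0] = 4, x[1] = 3, x[2] = 1, x[3] = 10, x[4] = 4, x[5] = 17, x[6] = 0, x[7] = 15, x[8] = 3, x[9] = 4, x[10] = 3.
The sequence repeats with period 9.
So x[2602] = x[0 + ((2602-0) mod 9)] = x[1] = 3.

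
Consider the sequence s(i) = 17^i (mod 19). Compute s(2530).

17

s(0) = 1, s(1) = 17, s(2) = 4, s(3) = 11, s(4) = 16, s(5) = 6, s(6) = 7, s(7) = 5, s(8) = 9, s(9) = 1.
Since s(9) = s(0) = 1, the sequence is periodic with period 9.
(2530 - 0) mod 9 = 1, so s(2530) = s(1) = 17.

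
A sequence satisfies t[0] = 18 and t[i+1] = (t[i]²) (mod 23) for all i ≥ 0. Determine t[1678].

Computing terms: t[0] = 18,  t[1] = 2,  t[2] = 4,  t[3] = 16,  t[4] = 3,  t[5] = 9,  t[6] = 12,  t[7] = 6,  t[8] = 13,  t[9] = 8,  t[10] = 18.
Since t[10] = t[0] = 18, the sequence is periodic with period 10.
(1678 - 0) mod 10 = 8, so t[1678] = t[8] = 13.

13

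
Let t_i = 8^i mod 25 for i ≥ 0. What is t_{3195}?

7

Computing terms: t_0 = 1,  t_1 = 8,  t_2 = 14,  t_3 = 12,  t_4 = 21,  t_5 = 18,  t_6 = 19,  t_7 = 2,  t_8 = 16,  t_9 = 3,  t_{10} = 24,  t_{11} = 17,  t_{12} = 11,  t_{13} = 13,  t_{14} = 4,  t_{15} = 7,  t_{16} = 6,  t_{17} = 23,  t_{18} = 9,  t_{19} = 22,  t_{20} = 1.
Since t_{20} = t_0 = 1, the sequence is periodic with period 20.
(3195 - 0) mod 20 = 15, so t_{3195} = t_{15} = 7.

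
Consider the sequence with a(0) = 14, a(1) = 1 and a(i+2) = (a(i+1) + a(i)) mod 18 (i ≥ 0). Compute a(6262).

9

a(0) = 14,  a(1) = 1,  a(2) = 15,  a(3) = 16,  a(4) = 13,  a(5) = 11,  a(6) = 6,  a(7) = 17,  a(8) = 5,  a(9) = 4,  a(10) = 9,  a(11) = 13,  a(12) = 4,  a(13) = 17,  a(14) = 3,  a(15) = 2,  a(16) = 5,  a(17) = 7,  a(18) = 12,  a(19) = 1,  a(20) = 13,  a(21) = 14,  a(22) = 9,  a(23) = 5,  a(24) = 14,  a(25) = 1.
Since (a(24), a(25)) = (a(0), a(1)) = (14, 1) (two consecutive terms determine the rest), the sequence is periodic with period 24.
So a(6262) = a(0 + ((6262-0) mod 24)) = a(22) = 9.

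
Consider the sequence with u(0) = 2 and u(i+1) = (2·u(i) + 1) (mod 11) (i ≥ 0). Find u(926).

4

We have u(0) = 2; u(1) = 5; u(2) = 0; u(3) = 1; u(4) = 3; u(5) = 7; u(6) = 4; u(7) = 9; u(8) = 8; u(9) = 6; u(10) = 2.
The sequence repeats with period 10.
So u(926) = u(0 + ((926-0) mod 10)) = u(6) = 4.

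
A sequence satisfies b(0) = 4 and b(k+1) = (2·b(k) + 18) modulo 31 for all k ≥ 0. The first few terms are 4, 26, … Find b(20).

Listing terms: b(0) = 4, b(1) = 26, b(2) = 8, b(3) = 3, b(4) = 24, b(5) = 4.
The sequence repeats with period 5.
(20 - 0) mod 5 = 0, so b(20) = b(0) = 4.

4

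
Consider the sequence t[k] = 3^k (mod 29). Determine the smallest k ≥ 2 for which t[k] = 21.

9

Computing terms: t[1] = 3,  t[2] = 9,  t[3] = 27,  t[4] = 23,  t[5] = 11,  t[6] = 4,  t[7] = 12,  t[8] = 7,  t[9] = 21,  t[10] = 5,  t[11] = 15,  t[12] = 16,  t[13] = 19,  t[14] = 28,  t[15] = 26,  t[16] = 20,  t[17] = 2,  t[18] = 6,  t[19] = 18,  t[20] = 25,  t[21] = 17,  t[22] = 22,  t[23] = 8,  t[24] = 24,  t[25] = 14,  t[26] = 13,  t[27] = 10,  t[28] = 1,  t[29] = 3.
The sequence repeats with period 28.
The value 21 first appears (with k ≥ 2) at t[9].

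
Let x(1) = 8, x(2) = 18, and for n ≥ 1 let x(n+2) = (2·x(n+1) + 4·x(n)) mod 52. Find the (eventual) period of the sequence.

x(1) = 8,  x(2) = 18,  x(3) = 16,  x(4) = 0,  x(5) = 12,  x(6) = 24,  x(7) = 44,  x(8) = 28,  x(9) = 24,  x(10) = 4,  x(11) = 0,  x(12) = 16,  x(13) = 32,  x(14) = 24,  x(15) = 20,  x(16) = 32,  x(17) = 40,  x(18) = 0,  x(19) = 4,  x(20) = 8,  x(21) = 32,  x(22) = 44,  x(23) = 8,  x(24) = 36,  x(25) = 0,  x(26) = 40,  x(27) = 28,  x(28) = 8,  x(29) = 24,  x(30) = 28,  x(31) = 48,  x(32) = 0,  x(33) = 36,  x(34) = 20,  x(35) = 28,  x(36) = 32,  x(37) = 20,  x(38) = 12,  x(39) = 0,  x(40) = 48,  x(41) = 44,  x(42) = 20,  x(43) = 8,  x(44) = 44,  x(45) = 16,  x(46) = 0.
Since (x(45), x(46)) = (x(3), x(4)) = (16, 0) (two consecutive terms determine the rest), the sequence is eventually periodic: after a pre-period of length 2 it cycles with period 42.

42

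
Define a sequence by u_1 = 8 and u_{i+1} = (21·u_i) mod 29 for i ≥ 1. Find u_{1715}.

17

We have u_1 = 8; u_2 = 23; u_3 = 19; u_4 = 22; u_5 = 27; u_6 = 16; u_7 = 17; u_8 = 9; u_9 = 15; u_{10} = 25; u_{11} = 3; u_{12} = 5; u_{13} = 18; u_{14} = 1; u_{15} = 21; u_{16} = 6; u_{17} = 10; u_{18} = 7; u_{19} = 2; u_{20} = 13; u_{21} = 12; u_{22} = 20; u_{23} = 14; u_{24} = 4; u_{25} = 26; u_{26} = 24; u_{27} = 11; u_{28} = 28; u_{29} = 8.
The sequence repeats with period 28.
So u_{1715} = u_{1 + ((1715-1) mod 28)} = u_7 = 17.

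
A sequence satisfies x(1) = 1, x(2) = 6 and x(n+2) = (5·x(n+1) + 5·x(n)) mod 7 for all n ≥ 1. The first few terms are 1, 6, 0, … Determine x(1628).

x(1) = 1, x(2) = 6, x(3) = 0, x(4) = 2, x(5) = 3, x(6) = 4, x(7) = 0, x(8) = 6, x(9) = 2, x(10) = 5, x(11) = 0, x(12) = 4, x(13) = 6, x(14) = 1, x(15) = 0, x(16) = 5, x(17) = 4, x(18) = 3, x(19) = 0, x(20) = 1, x(21) = 5, x(22) = 2, x(23) = 0, x(24) = 3, x(25) = 1, x(26) = 6.
The sequence repeats with period 24.
So x(1628) = x(1 + ((1628-1) mod 24)) = x(20) = 1.

1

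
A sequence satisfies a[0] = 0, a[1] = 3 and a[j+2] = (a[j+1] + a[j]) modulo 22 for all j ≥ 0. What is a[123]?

a[0] = 0, a[1] = 3, a[2] = 3, a[3] = 6, a[4] = 9, a[5] = 15, a[6] = 2, a[7] = 17, a[8] = 19, a[9] = 14, a[10] = 11, a[11] = 3, a[12] = 14, a[13] = 17, a[14] = 9, a[15] = 4, a[16] = 13, a[17] = 17, a[18] = 8, a[19] = 3, a[20] = 11, a[21] = 14, a[22] = 3, a[23] = 17, a[24] = 20, a[25] = 15, a[26] = 13, a[27] = 6, a[28] = 19, a[29] = 3, a[30] = 0, a[31] = 3.
The sequence repeats with period 30.
So a[123] = a[0 + ((123-0) mod 30)] = a[3] = 6.

6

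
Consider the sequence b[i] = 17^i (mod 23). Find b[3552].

4

b[1] = 17,  b[2] = 13,  b[3] = 14,  b[4] = 8,  b[5] = 21,  b[6] = 12,  b[7] = 20,  b[8] = 18,  b[9] = 7,  b[10] = 4,  b[11] = 22,  b[12] = 6,  b[13] = 10,  b[14] = 9,  b[15] = 15,  b[16] = 2,  b[17] = 11,  b[18] = 3,  b[19] = 5,  b[20] = 16,  b[21] = 19,  b[22] = 1,  b[23] = 17.
Since b[23] = b[1] = 17, the sequence is periodic with period 22.
(3552 - 1) mod 22 = 9, so b[3552] = b[10] = 4.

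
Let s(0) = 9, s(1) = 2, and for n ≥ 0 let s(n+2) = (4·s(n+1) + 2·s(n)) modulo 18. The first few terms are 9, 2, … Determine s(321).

We have s(0) = 9; s(1) = 2; s(2) = 8; s(3) = 0; s(4) = 16; s(5) = 10; s(6) = 0; s(7) = 2; s(8) = 8.
Since (s(7), s(8)) = (s(1), s(2)) = (2, 8) (two consecutive terms determine the rest), the sequence is eventually periodic: after a pre-period of length 1 it cycles with period 6.
For n ≥ 1, s(n) depends only on (n - 1) mod 6. (321 - 1) mod 6 = 2, so s(321) = s(3) = 0.

0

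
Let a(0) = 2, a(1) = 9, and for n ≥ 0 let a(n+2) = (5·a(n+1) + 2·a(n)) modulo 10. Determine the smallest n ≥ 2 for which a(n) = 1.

5

a(0) = 2; a(1) = 9; a(2) = 9; a(3) = 3; a(4) = 3; a(5) = 1; a(6) = 1; a(7) = 7; a(8) = 7; a(9) = 9; a(10) = 9.
Since (a(9), a(10)) = (a(1), a(2)) = (9, 9) (two consecutive terms determine the rest), the sequence is eventually periodic: after a pre-period of length 1 it cycles with period 8.
The value 1 first appears (with n ≥ 2) at a(5).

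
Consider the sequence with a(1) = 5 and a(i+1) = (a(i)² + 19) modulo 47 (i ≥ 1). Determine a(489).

43

Computing terms: a(1) = 5, a(2) = 44, a(3) = 28, a(4) = 4, a(5) = 35, a(6) = 22, a(7) = 33, a(8) = 27, a(9) = 43, a(10) = 35.
Since a(10) = a(5) = 35, the sequence is eventually periodic: after a pre-period of length 4 it cycles with period 5.
For i ≥ 5, a(i) depends only on (i - 5) mod 5. (489 - 5) mod 5 = 4, so a(489) = a(9) = 43.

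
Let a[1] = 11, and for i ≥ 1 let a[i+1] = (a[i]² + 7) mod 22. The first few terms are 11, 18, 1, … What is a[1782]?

Computing terms: a[1] = 11; a[2] = 18; a[3] = 1; a[4] = 8; a[5] = 5; a[6] = 10; a[7] = 19; a[8] = 16; a[9] = 21; a[10] = 8.
Since a[10] = a[4] = 8, the sequence is eventually periodic: after a pre-period of length 3 it cycles with period 6.
For i ≥ 4, a[i] depends only on (i - 4) mod 6. (1782 - 4) mod 6 = 2, so a[1782] = a[6] = 10.

10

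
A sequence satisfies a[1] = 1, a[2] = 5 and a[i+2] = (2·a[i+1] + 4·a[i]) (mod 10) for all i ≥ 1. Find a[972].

We have a[1] = 1,  a[2] = 5,  a[3] = 4,  a[4] = 8,  a[5] = 2,  a[6] = 6,  a[7] = 0,  a[8] = 4,  a[9] = 8.
Since (a[8], a[9]) = (a[3], a[4]) = (4, 8) (two consecutive terms determine the rest), the sequence is eventually periodic: after a pre-period of length 2 it cycles with period 5.
For i ≥ 3, a[i] depends only on (i - 3) mod 5. (972 - 3) mod 5 = 4, so a[972] = a[7] = 0.

0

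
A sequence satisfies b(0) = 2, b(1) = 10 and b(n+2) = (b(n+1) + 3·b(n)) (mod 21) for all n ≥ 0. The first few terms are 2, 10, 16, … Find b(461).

1

b(0) = 2; b(1) = 10; b(2) = 16; b(3) = 4; b(4) = 10; b(5) = 1; b(6) = 10; b(7) = 13; b(8) = 1; b(9) = 19; b(10) = 1; b(11) = 16; b(12) = 19; b(13) = 4; b(14) = 19; b(15) = 10; b(16) = 4; b(17) = 13; b(18) = 4; b(19) = 1; b(20) = 13; b(21) = 16; b(22) = 13; b(23) = 19; b(24) = 16; b(25) = 10; b(26) = 16.
Since (b(25), b(26)) = (b(1), b(2)) = (10, 16) (two consecutive terms determine the rest), the sequence is eventually periodic: after a pre-period of length 1 it cycles with period 24.
For n ≥ 1, b(n) depends only on (n - 1) mod 24. (461 - 1) mod 24 = 4, so b(461) = b(5) = 1.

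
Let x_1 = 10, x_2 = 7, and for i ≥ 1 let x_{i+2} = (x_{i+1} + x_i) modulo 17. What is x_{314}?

16

We have x_1 = 10,  x_2 = 7,  x_3 = 0,  x_4 = 7,  x_5 = 7,  x_6 = 14,  x_7 = 4,  x_8 = 1,  x_9 = 5,  x_{10} = 6,  x_{11} = 11,  x_{12} = 0,  x_{13} = 11,  x_{14} = 11,  x_{15} = 5,  x_{16} = 16,  x_{17} = 4,  x_{18} = 3,  x_{19} = 7,  x_{20} = 10,  x_{21} = 0,  x_{22} = 10,  x_{23} = 10,  x_{24} = 3,  x_{25} = 13,  x_{26} = 16,  x_{27} = 12,  x_{28} = 11,  x_{29} = 6,  x_{30} = 0,  x_{31} = 6,  x_{32} = 6,  x_{33} = 12,  x_{34} = 1,  x_{35} = 13,  x_{36} = 14,  x_{37} = 10,  x_{38} = 7.
The sequence repeats with period 36.
(314 - 1) mod 36 = 25, so x_{314} = x_{26} = 16.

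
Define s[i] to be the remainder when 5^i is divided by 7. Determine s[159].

s[0] = 1, s[1] = 5, s[2] = 4, s[3] = 6, s[4] = 2, s[5] = 3, s[6] = 1.
Since s[6] = s[0] = 1, the sequence is periodic with period 6.
(159 - 0) mod 6 = 3, so s[159] = s[3] = 6.

6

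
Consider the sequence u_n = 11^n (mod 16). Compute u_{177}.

11

Listing terms: u_1 = 11; u_2 = 9; u_3 = 3; u_4 = 1; u_5 = 11.
The sequence repeats with period 4.
(177 - 1) mod 4 = 0, so u_{177} = u_1 = 11.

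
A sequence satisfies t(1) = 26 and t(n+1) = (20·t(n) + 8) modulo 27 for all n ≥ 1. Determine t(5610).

18

t(1) = 26, t(2) = 15, t(3) = 11, t(4) = 12, t(5) = 5, t(6) = 0, t(7) = 8, t(8) = 6, t(9) = 20, t(10) = 3, t(11) = 14, t(12) = 18, t(13) = 17, t(14) = 24, t(15) = 2, t(16) = 21, t(17) = 23, t(18) = 9, t(19) = 26.
The sequence repeats with period 18.
(5610 - 1) mod 18 = 11, so t(5610) = t(12) = 18.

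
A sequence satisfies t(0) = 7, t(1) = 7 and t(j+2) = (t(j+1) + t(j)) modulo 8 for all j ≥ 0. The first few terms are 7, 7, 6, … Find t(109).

7

t(0) = 7,  t(1) = 7,  t(2) = 6,  t(3) = 5,  t(4) = 3,  t(5) = 0,  t(6) = 3,  t(7) = 3,  t(8) = 6,  t(9) = 1,  t(10) = 7,  t(11) = 0,  t(12) = 7,  t(13) = 7.
The sequence repeats with period 12.
(109 - 0) mod 12 = 1, so t(109) = t(1) = 7.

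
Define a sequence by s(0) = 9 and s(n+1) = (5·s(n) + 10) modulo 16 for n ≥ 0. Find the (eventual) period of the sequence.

8

s(0) = 9,  s(1) = 7,  s(2) = 13,  s(3) = 11,  s(4) = 1,  s(5) = 15,  s(6) = 5,  s(7) = 3,  s(8) = 9.
Since s(8) = s(0) = 9, the sequence is periodic with period 8.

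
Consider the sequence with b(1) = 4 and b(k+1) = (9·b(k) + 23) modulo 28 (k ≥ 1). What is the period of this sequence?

We have b(1) = 4, b(2) = 3, b(3) = 22, b(4) = 25, b(5) = 24, b(6) = 15, b(7) = 18, b(8) = 17, b(9) = 8, b(10) = 11, b(11) = 10, b(12) = 1, b(13) = 4.
The sequence repeats with period 12.

12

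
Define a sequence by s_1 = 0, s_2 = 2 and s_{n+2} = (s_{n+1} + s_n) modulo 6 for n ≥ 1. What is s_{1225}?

0

We have s_1 = 0,  s_2 = 2,  s_3 = 2,  s_4 = 4,  s_5 = 0,  s_6 = 4,  s_7 = 4,  s_8 = 2,  s_9 = 0,  s_{10} = 2.
The sequence repeats with period 8.
(1225 - 1) mod 8 = 0, so s_{1225} = s_1 = 0.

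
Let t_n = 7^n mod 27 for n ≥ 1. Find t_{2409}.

Listing terms: t_1 = 7,  t_2 = 22,  t_3 = 19,  t_4 = 25,  t_5 = 13,  t_6 = 10,  t_7 = 16,  t_8 = 4,  t_9 = 1,  t_{10} = 7.
Since t_{10} = t_1 = 7, the sequence is periodic with period 9.
(2409 - 1) mod 9 = 5, so t_{2409} = t_6 = 10.

10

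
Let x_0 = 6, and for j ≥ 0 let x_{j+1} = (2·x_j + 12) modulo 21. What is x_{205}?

Computing terms: x_0 = 6,  x_1 = 3,  x_2 = 18,  x_3 = 6.
Since x_3 = x_0 = 6, the sequence is periodic with period 3.
So x_{205} = x_{0 + ((205-0) mod 3)} = x_1 = 3.

3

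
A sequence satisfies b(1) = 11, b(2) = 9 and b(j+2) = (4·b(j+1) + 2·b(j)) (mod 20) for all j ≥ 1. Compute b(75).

8

Computing terms: b(1) = 11; b(2) = 9; b(3) = 18; b(4) = 10; b(5) = 16; b(6) = 4; b(7) = 8; b(8) = 0; b(9) = 16; b(10) = 4.
Since (b(9), b(10)) = (b(5), b(6)) = (16, 4) (two consecutive terms determine the rest), the sequence is eventually periodic: after a pre-period of length 4 it cycles with period 4.
For j ≥ 5, b(j) depends only on (j - 5) mod 4. (75 - 5) mod 4 = 2, so b(75) = b(7) = 8.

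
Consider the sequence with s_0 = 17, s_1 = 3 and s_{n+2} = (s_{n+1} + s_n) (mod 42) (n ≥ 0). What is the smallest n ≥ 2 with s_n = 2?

Computing terms: s_0 = 17; s_1 = 3; s_2 = 20; s_3 = 23; s_4 = 1; s_5 = 24; s_6 = 25; s_7 = 7; s_8 = 32; s_9 = 39; s_{10} = 29; s_{11} = 26; s_{12} = 13; s_{13} = 39; s_{14} = 10; s_{15} = 7; s_{16} = 17; s_{17} = 24; s_{18} = 41; s_{19} = 23; s_{20} = 22; s_{21} = 3; s_{22} = 25; s_{23} = 28; s_{24} = 11; s_{25} = 39; s_{26} = 8; s_{27} = 5; s_{28} = 13; s_{29} = 18; s_{30} = 31; s_{31} = 7; s_{32} = 38; s_{33} = 3; s_{34} = 41; s_{35} = 2; s_{36} = 1; s_{37} = 3; s_{38} = 4; s_{39} = 7; s_{40} = 11; s_{41} = 18; s_{42} = 29; s_{43} = 5; s_{44} = 34; s_{45} = 39; s_{46} = 31; s_{47} = 28; s_{48} = 17; s_{49} = 3.
The sequence repeats with period 48.
The value 2 first appears (with n ≥ 2) at s_{35}.

35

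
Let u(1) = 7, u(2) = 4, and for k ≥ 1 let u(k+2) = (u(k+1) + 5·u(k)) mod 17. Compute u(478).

Listing terms: u(1) = 7,  u(2) = 4,  u(3) = 5,  u(4) = 8,  u(5) = 16,  u(6) = 5,  u(7) = 0,  u(8) = 8,  u(9) = 8,  u(10) = 14,  u(11) = 3,  u(12) = 5,  u(13) = 3,  u(14) = 11,  u(15) = 9,  u(16) = 13,  u(17) = 7,  u(18) = 4.
The sequence repeats with period 16.
So u(478) = u(1 + ((478-1) mod 16)) = u(14) = 11.

11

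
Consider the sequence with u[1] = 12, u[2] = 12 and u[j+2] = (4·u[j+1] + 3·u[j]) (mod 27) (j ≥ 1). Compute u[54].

3

Computing terms: u[1] = 12,  u[2] = 12,  u[3] = 3,  u[4] = 21,  u[5] = 12,  u[6] = 3.
Since (u[5], u[6]) = (u[2], u[3]) = (12, 3) (two consecutive terms determine the rest), the sequence is eventually periodic: after a pre-period of length 1 it cycles with period 3.
For j ≥ 2, u[j] depends only on (j - 2) mod 3. (54 - 2) mod 3 = 1, so u[54] = u[3] = 3.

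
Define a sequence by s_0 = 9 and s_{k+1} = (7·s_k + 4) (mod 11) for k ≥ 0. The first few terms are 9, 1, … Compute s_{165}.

8

Computing terms: s_0 = 9,  s_1 = 1,  s_2 = 0,  s_3 = 4,  s_4 = 10,  s_5 = 8,  s_6 = 5,  s_7 = 6,  s_8 = 2,  s_9 = 7,  s_{10} = 9.
Since s_{10} = s_0 = 9, the sequence is periodic with period 10.
So s_{165} = s_{0 + ((165-0) mod 10)} = s_5 = 8.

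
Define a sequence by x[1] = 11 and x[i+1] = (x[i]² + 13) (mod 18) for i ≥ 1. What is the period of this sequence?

x[1] = 11,  x[2] = 8,  x[3] = 5,  x[4] = 2,  x[5] = 17,  x[6] = 14,  x[7] = 11.
Since x[7] = x[1] = 11, the sequence is periodic with period 6.

6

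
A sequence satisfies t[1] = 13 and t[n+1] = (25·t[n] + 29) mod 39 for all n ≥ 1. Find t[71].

t[1] = 13, t[2] = 3, t[3] = 26, t[4] = 16, t[5] = 0, t[6] = 29, t[7] = 13.
The sequence repeats with period 6.
So t[71] = t[1 + ((71-1) mod 6)] = t[5] = 0.

0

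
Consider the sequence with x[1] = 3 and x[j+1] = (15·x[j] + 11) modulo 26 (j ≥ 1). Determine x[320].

We have x[1] = 3; x[2] = 4; x[3] = 19; x[4] = 10; x[5] = 5; x[6] = 8; x[7] = 1; x[8] = 0; x[9] = 11; x[10] = 20; x[11] = 25; x[12] = 22; x[13] = 3.
Since x[13] = x[1] = 3, the sequence is periodic with period 12.
So x[320] = x[1 + ((320-1) mod 12)] = x[8] = 0.

0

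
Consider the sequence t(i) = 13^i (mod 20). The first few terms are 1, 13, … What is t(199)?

We have t(0) = 1; t(1) = 13; t(2) = 9; t(3) = 17; t(4) = 1.
The sequence repeats with period 4.
So t(199) = t(0 + ((199-0) mod 4)) = t(3) = 17.

17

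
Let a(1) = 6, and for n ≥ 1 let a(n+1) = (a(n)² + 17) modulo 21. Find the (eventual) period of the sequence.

Listing terms: a(1) = 6,  a(2) = 11,  a(3) = 12,  a(4) = 14,  a(5) = 3,  a(6) = 5,  a(7) = 0,  a(8) = 17,  a(9) = 12.
Since a(9) = a(3) = 12, the sequence is eventually periodic: after a pre-period of length 2 it cycles with period 6.

6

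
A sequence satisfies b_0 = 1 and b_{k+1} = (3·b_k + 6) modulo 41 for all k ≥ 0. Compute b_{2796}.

Computing terms: b_0 = 1; b_1 = 9; b_2 = 33; b_3 = 23; b_4 = 34; b_5 = 26; b_6 = 2; b_7 = 12; b_8 = 1.
Since b_8 = b_0 = 1, the sequence is periodic with period 8.
(2796 - 0) mod 8 = 4, so b_{2796} = b_4 = 34.

34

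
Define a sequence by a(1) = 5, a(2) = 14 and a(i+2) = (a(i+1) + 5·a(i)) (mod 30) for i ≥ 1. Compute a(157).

Listing terms: a(1) = 5, a(2) = 14, a(3) = 9, a(4) = 19, a(5) = 4, a(6) = 9, a(7) = 29, a(8) = 14, a(9) = 9.
Since (a(8), a(9)) = (a(2), a(3)) = (14, 9) (two consecutive terms determine the rest), the sequence is eventually periodic: after a pre-period of length 1 it cycles with period 6.
For i ≥ 2, a(i) depends only on (i - 2) mod 6. (157 - 2) mod 6 = 5, so a(157) = a(7) = 29.

29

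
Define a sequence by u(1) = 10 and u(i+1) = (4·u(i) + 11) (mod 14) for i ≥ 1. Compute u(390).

5

Listing terms: u(1) = 10, u(2) = 9, u(3) = 5, u(4) = 3, u(5) = 9.
Since u(5) = u(2) = 9, the sequence is eventually periodic: after a pre-period of length 1 it cycles with period 3.
For i ≥ 2, u(i) depends only on (i - 2) mod 3. (390 - 2) mod 3 = 1, so u(390) = u(3) = 5.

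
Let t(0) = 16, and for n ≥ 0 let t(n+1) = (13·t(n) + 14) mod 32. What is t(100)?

24

Listing terms: t(0) = 16; t(1) = 30; t(2) = 20; t(3) = 18; t(4) = 24; t(5) = 6; t(6) = 28; t(7) = 26; t(8) = 0; t(9) = 14; t(10) = 4; t(11) = 2; t(12) = 8; t(13) = 22; t(14) = 12; t(15) = 10; t(16) = 16.
The sequence repeats with period 16.
(100 - 0) mod 16 = 4, so t(100) = t(4) = 24.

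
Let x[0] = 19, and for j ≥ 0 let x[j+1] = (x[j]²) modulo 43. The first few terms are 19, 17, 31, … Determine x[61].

We have x[0] = 19, x[1] = 17, x[2] = 31, x[3] = 15, x[4] = 10, x[5] = 14, x[6] = 24, x[7] = 17.
Since x[7] = x[1] = 17, the sequence is eventually periodic: after a pre-period of length 1 it cycles with period 6.
For j ≥ 1, x[j] depends only on (j - 1) mod 6. (61 - 1) mod 6 = 0, so x[61] = x[1] = 17.

17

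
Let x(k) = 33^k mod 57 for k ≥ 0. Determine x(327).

27

x(0) = 1,  x(1) = 33,  x(2) = 6,  x(3) = 27,  x(4) = 36,  x(5) = 48,  x(6) = 45,  x(7) = 3,  x(8) = 42,  x(9) = 18,  x(10) = 24,  x(11) = 51,  x(12) = 30,  x(13) = 21,  x(14) = 9,  x(15) = 12,  x(16) = 54,  x(17) = 15,  x(18) = 39,  x(19) = 33.
Since x(19) = x(1) = 33, the sequence is eventually periodic: after a pre-period of length 1 it cycles with period 18.
For k ≥ 1, x(k) depends only on (k - 1) mod 18. (327 - 1) mod 18 = 2, so x(327) = x(3) = 27.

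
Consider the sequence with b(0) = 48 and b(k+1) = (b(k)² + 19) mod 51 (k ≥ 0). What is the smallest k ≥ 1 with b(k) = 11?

5

b(0) = 48, b(1) = 28, b(2) = 38, b(3) = 35, b(4) = 20, b(5) = 11, b(6) = 38.
Since b(6) = b(2) = 38, the sequence is eventually periodic: after a pre-period of length 2 it cycles with period 4.
The value 11 first appears (with k ≥ 1) at b(5).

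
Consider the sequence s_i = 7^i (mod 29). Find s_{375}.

Listing terms: s_0 = 1, s_1 = 7, s_2 = 20, s_3 = 24, s_4 = 23, s_5 = 16, s_6 = 25, s_7 = 1.
Since s_7 = s_0 = 1, the sequence is periodic with period 7.
(375 - 0) mod 7 = 4, so s_{375} = s_4 = 23.

23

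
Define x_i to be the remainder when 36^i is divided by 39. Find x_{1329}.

12

We have x_1 = 36, x_2 = 9, x_3 = 12, x_4 = 3, x_5 = 30, x_6 = 27, x_7 = 36.
Since x_7 = x_1 = 36, the sequence is periodic with period 6.
So x_{1329} = x_{1 + ((1329-1) mod 6)} = x_3 = 12.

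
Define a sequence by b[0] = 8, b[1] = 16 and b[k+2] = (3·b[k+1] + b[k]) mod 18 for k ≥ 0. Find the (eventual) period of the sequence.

6

We have b[0] = 8; b[1] = 16; b[2] = 2; b[3] = 4; b[4] = 14; b[5] = 10; b[6] = 8; b[7] = 16.
The sequence repeats with period 6.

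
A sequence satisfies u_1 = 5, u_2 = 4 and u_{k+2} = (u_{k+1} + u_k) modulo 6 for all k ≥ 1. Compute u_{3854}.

Listing terms: u_1 = 5; u_2 = 4; u_3 = 3; u_4 = 1; u_5 = 4; u_6 = 5; u_7 = 3; u_8 = 2; u_9 = 5; u_{10} = 1; u_{11} = 0; u_{12} = 1; u_{13} = 1; u_{14} = 2; u_{15} = 3; u_{16} = 5; u_{17} = 2; u_{18} = 1; u_{19} = 3; u_{20} = 4; u_{21} = 1; u_{22} = 5; u_{23} = 0; u_{24} = 5; u_{25} = 5; u_{26} = 4.
The sequence repeats with period 24.
(3854 - 1) mod 24 = 13, so u_{3854} = u_{14} = 2.

2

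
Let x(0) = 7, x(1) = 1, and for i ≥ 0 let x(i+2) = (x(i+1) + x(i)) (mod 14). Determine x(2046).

13

We have x(0) = 7,  x(1) = 1,  x(2) = 8,  x(3) = 9,  x(4) = 3,  x(5) = 12,  x(6) = 1,  x(7) = 13,  x(8) = 0,  x(9) = 13,  x(10) = 13,  x(11) = 12,  x(12) = 11,  x(13) = 9,  x(14) = 6,  x(15) = 1,  x(16) = 7,  x(17) = 8,  x(18) = 1,  x(19) = 9,  x(20) = 10,  x(21) = 5,  x(22) = 1,  x(23) = 6,  x(24) = 7,  x(25) = 13,  x(26) = 6,  x(27) = 5,  x(28) = 11,  x(29) = 2,  x(30) = 13,  x(31) = 1,  x(32) = 0,  x(33) = 1,  x(34) = 1,  x(35) = 2,  x(36) = 3,  x(37) = 5,  x(38) = 8,  x(39) = 13,  x(40) = 7,  x(41) = 6,  x(42) = 13,  x(43) = 5,  x(44) = 4,  x(45) = 9,  x(46) = 13,  x(47) = 8,  x(48) = 7,  x(49) = 1.
The sequence repeats with period 48.
(2046 - 0) mod 48 = 30, so x(2046) = x(30) = 13.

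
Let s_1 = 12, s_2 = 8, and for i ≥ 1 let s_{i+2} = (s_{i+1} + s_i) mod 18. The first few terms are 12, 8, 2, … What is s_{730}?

Listing terms: s_1 = 12, s_2 = 8, s_3 = 2, s_4 = 10, s_5 = 12, s_6 = 4, s_7 = 16, s_8 = 2, s_9 = 0, s_{10} = 2, s_{11} = 2, s_{12} = 4, s_{13} = 6, s_{14} = 10, s_{15} = 16, s_{16} = 8, s_{17} = 6, s_{18} = 14, s_{19} = 2, s_{20} = 16, s_{21} = 0, s_{22} = 16, s_{23} = 16, s_{24} = 14, s_{25} = 12, s_{26} = 8.
The sequence repeats with period 24.
(730 - 1) mod 24 = 9, so s_{730} = s_{10} = 2.

2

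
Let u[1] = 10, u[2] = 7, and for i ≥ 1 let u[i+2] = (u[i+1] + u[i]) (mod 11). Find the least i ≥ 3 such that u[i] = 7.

7

Computing terms: u[1] = 10,  u[2] = 7,  u[3] = 6,  u[4] = 2,  u[5] = 8,  u[6] = 10,  u[7] = 7.
The sequence repeats with period 5.
The value 7 next appears (with i ≥ 3) at u[7].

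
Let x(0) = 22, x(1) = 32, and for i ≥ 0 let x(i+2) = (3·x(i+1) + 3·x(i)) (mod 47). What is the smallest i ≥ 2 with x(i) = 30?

12

We have x(0) = 22, x(1) = 32, x(2) = 21, x(3) = 18, x(4) = 23, x(5) = 29, x(6) = 15, x(7) = 38, x(8) = 18, x(9) = 27, x(10) = 41, x(11) = 16, x(12) = 30, x(13) = 44, x(14) = 34, x(15) = 46, x(16) = 5, x(17) = 12, x(18) = 4, x(19) = 1, x(20) = 15, x(21) = 1, x(22) = 1, x(23) = 6, x(24) = 21, x(25) = 34, x(26) = 24, x(27) = 33, x(28) = 30, x(29) = 1, x(30) = 46, x(31) = 0, x(32) = 44, x(33) = 38, x(34) = 11, x(35) = 6, x(36) = 4, x(37) = 30, x(38) = 8, x(39) = 20, x(40) = 37, x(41) = 30, x(42) = 13, x(43) = 35, x(44) = 3, x(45) = 20, x(46) = 22, x(47) = 32.
The sequence repeats with period 46.
The value 30 first appears (with i ≥ 2) at x(12).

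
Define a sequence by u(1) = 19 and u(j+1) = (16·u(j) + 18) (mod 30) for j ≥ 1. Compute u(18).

We have u(1) = 19,  u(2) = 22,  u(3) = 10,  u(4) = 28,  u(5) = 16,  u(6) = 4,  u(7) = 22.
Since u(7) = u(2) = 22, the sequence is eventually periodic: after a pre-period of length 1 it cycles with period 5.
For j ≥ 2, u(j) depends only on (j - 2) mod 5. (18 - 2) mod 5 = 1, so u(18) = u(3) = 10.

10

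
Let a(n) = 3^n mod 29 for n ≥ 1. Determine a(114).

9

We have a(1) = 3,  a(2) = 9,  a(3) = 27,  a(4) = 23,  a(5) = 11,  a(6) = 4,  a(7) = 12,  a(8) = 7,  a(9) = 21,  a(10) = 5,  a(11) = 15,  a(12) = 16,  a(13) = 19,  a(14) = 28,  a(15) = 26,  a(16) = 20,  a(17) = 2,  a(18) = 6,  a(19) = 18,  a(20) = 25,  a(21) = 17,  a(22) = 22,  a(23) = 8,  a(24) = 24,  a(25) = 14,  a(26) = 13,  a(27) = 10,  a(28) = 1,  a(29) = 3.
The sequence repeats with period 28.
(114 - 1) mod 28 = 1, so a(114) = a(2) = 9.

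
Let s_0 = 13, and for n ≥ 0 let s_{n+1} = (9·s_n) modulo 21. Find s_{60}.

6

Computing terms: s_0 = 13,  s_1 = 12,  s_2 = 3,  s_3 = 6,  s_4 = 12.
Since s_4 = s_1 = 12, the sequence is eventually periodic: after a pre-period of length 1 it cycles with period 3.
For n ≥ 1, s_n depends only on (n - 1) mod 3. (60 - 1) mod 3 = 2, so s_{60} = s_3 = 6.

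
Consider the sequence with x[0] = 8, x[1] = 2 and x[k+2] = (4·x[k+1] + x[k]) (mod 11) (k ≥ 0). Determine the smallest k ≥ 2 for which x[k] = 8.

6

Listing terms: x[0] = 8; x[1] = 2; x[2] = 5; x[3] = 0; x[4] = 5; x[5] = 9; x[6] = 8; x[7] = 8; x[8] = 7; x[9] = 3; x[10] = 8; x[11] = 2.
Since (x[10], x[11]) = (x[0], x[1]) = (8, 2) (two consecutive terms determine the rest), the sequence is periodic with period 10.
The value 8 first appears (with k ≥ 2) at x[6].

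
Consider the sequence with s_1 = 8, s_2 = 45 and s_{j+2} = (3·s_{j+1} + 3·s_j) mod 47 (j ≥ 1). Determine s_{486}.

15

We have s_1 = 8,  s_2 = 45,  s_3 = 18,  s_4 = 1,  s_5 = 10,  s_6 = 33,  s_7 = 35,  s_8 = 16,  s_9 = 12,  s_{10} = 37,  s_{11} = 6,  s_{12} = 35,  s_{13} = 29,  s_{14} = 4,  s_{15} = 5,  s_{16} = 27,  s_{17} = 2,  s_{18} = 40,  s_{19} = 32,  s_{20} = 28,  s_{21} = 39,  s_{22} = 13,  s_{23} = 15,  s_{24} = 37,  s_{25} = 15,  s_{26} = 15,  s_{27} = 43,  s_{28} = 33,  s_{29} = 40,  s_{30} = 31,  s_{31} = 25,  s_{32} = 27,  s_{33} = 15,  s_{34} = 32,  s_{35} = 0,  s_{36} = 2,  s_{37} = 6,  s_{38} = 24,  s_{39} = 43,  s_{40} = 13,  s_{41} = 27,  s_{42} = 26,  s_{43} = 18,  s_{44} = 38,  s_{45} = 27,  s_{46} = 7,  s_{47} = 8,  s_{48} = 45.
The sequence repeats with period 46.
So s_{486} = s_{1 + ((486-1) mod 46)} = s_{26} = 15.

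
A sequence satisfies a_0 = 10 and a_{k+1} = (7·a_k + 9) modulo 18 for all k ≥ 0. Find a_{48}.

Listing terms: a_0 = 10,  a_1 = 7,  a_2 = 4,  a_3 = 1,  a_4 = 16,  a_5 = 13,  a_6 = 10.
The sequence repeats with period 6.
So a_{48} = a_{0 + ((48-0) mod 6)} = a_0 = 10.

10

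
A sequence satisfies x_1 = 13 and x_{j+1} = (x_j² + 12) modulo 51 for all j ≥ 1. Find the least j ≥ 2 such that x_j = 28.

x_1 = 13; x_2 = 28; x_3 = 31; x_4 = 4; x_5 = 28.
Since x_5 = x_2 = 28, the sequence is eventually periodic: after a pre-period of length 1 it cycles with period 3.
The value 28 first appears (with j ≥ 2) at x_2.

2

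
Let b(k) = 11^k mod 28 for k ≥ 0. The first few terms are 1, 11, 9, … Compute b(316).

25

Computing terms: b(0) = 1, b(1) = 11, b(2) = 9, b(3) = 15, b(4) = 25, b(5) = 23, b(6) = 1.
Since b(6) = b(0) = 1, the sequence is periodic with period 6.
(316 - 0) mod 6 = 4, so b(316) = b(4) = 25.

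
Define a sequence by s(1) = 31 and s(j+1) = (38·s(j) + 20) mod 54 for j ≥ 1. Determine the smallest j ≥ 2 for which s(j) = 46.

Listing terms: s(1) = 31,  s(2) = 10,  s(3) = 22,  s(4) = 46,  s(5) = 40,  s(6) = 28,  s(7) = 4,  s(8) = 10.
Since s(8) = s(2) = 10, the sequence is eventually periodic: after a pre-period of length 1 it cycles with period 6.
The value 46 first appears (with j ≥ 2) at s(4).

4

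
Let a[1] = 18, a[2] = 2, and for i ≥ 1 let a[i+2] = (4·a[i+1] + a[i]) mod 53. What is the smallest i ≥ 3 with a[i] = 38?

a[1] = 18,  a[2] = 2,  a[3] = 26,  a[4] = 0,  a[5] = 26,  a[6] = 51,  a[7] = 18,  a[8] = 17,  a[9] = 33,  a[10] = 43,  a[11] = 46,  a[12] = 15,  a[13] = 0,  a[14] = 15,  a[15] = 7,  a[16] = 43,  a[17] = 20,  a[18] = 17,  a[19] = 35,  a[20] = 51,  a[21] = 27,  a[22] = 0,  a[23] = 27,  a[24] = 2,  a[25] = 35,  a[26] = 36,  a[27] = 20,  a[28] = 10,  a[29] = 7,  a[30] = 38,  a[31] = 0,  a[32] = 38,  a[33] = 46,  a[34] = 10,  a[35] = 33,  a[36] = 36,  a[37] = 18,  a[38] = 2.
The sequence repeats with period 36.
The value 38 first appears (with i ≥ 3) at a[30].

30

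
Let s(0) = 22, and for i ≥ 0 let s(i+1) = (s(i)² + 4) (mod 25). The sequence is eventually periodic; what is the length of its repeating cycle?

Listing terms: s(0) = 22, s(1) = 13, s(2) = 23, s(3) = 8, s(4) = 18, s(5) = 3, s(6) = 13.
Since s(6) = s(1) = 13, the sequence is eventually periodic: after a pre-period of length 1 it cycles with period 5.

5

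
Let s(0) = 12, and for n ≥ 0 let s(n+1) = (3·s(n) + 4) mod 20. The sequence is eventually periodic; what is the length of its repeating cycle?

4

s(0) = 12, s(1) = 0, s(2) = 4, s(3) = 16, s(4) = 12.
The sequence repeats with period 4.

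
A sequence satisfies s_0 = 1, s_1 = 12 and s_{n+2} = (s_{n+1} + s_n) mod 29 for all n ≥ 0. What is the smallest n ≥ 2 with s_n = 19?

7

Computing terms: s_0 = 1, s_1 = 12, s_2 = 13, s_3 = 25, s_4 = 9, s_5 = 5, s_6 = 14, s_7 = 19, s_8 = 4, s_9 = 23, s_{10} = 27, s_{11} = 21, s_{12} = 19, s_{13} = 11, s_{14} = 1, s_{15} = 12.
The sequence repeats with period 14.
The value 19 first appears (with n ≥ 2) at s_7.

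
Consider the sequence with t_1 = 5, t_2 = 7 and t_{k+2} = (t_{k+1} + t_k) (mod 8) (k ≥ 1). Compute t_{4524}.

Listing terms: t_1 = 5; t_2 = 7; t_3 = 4; t_4 = 3; t_5 = 7; t_6 = 2; t_7 = 1; t_8 = 3; t_9 = 4; t_{10} = 7; t_{11} = 3; t_{12} = 2; t_{13} = 5; t_{14} = 7.
The sequence repeats with period 12.
(4524 - 1) mod 12 = 11, so t_{4524} = t_{12} = 2.

2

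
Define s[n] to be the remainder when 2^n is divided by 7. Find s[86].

We have s[0] = 1; s[1] = 2; s[2] = 4; s[3] = 1.
Since s[3] = s[0] = 1, the sequence is periodic with period 3.
So s[86] = s[0 + ((86-0) mod 3)] = s[2] = 4.

4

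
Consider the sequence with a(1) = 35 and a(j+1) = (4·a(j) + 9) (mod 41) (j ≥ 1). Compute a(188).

4

Computing terms: a(1) = 35, a(2) = 26, a(3) = 31, a(4) = 10, a(5) = 8, a(6) = 0, a(7) = 9, a(8) = 4, a(9) = 25, a(10) = 27, a(11) = 35.
The sequence repeats with period 10.
(188 - 1) mod 10 = 7, so a(188) = a(8) = 4.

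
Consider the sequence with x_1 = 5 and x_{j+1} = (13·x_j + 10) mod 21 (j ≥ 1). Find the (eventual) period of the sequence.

3

Computing terms: x_1 = 5, x_2 = 12, x_3 = 19, x_4 = 5.
The sequence repeats with period 3.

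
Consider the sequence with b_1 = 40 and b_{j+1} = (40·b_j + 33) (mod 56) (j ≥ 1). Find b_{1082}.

Computing terms: b_1 = 40,  b_2 = 9,  b_3 = 1,  b_4 = 17,  b_5 = 41,  b_6 = 49,  b_7 = 33,  b_8 = 9.
Since b_8 = b_2 = 9, the sequence is eventually periodic: after a pre-period of length 1 it cycles with period 6.
For j ≥ 2, b_j depends only on (j - 2) mod 6. (1082 - 2) mod 6 = 0, so b_{1082} = b_2 = 9.

9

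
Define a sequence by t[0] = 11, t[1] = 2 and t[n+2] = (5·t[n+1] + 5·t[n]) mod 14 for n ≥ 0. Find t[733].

12

Computing terms: t[0] = 11, t[1] = 2, t[2] = 9, t[3] = 13, t[4] = 12, t[5] = 13, t[6] = 13, t[7] = 4, t[8] = 1, t[9] = 11, t[10] = 4, t[11] = 5, t[12] = 3, t[13] = 12, t[14] = 5, t[15] = 1, t[16] = 2, t[17] = 1, t[18] = 1, t[19] = 10, t[20] = 13, t[21] = 3, t[22] = 10, t[23] = 9, t[24] = 11, t[25] = 2.
The sequence repeats with period 24.
So t[733] = t[0 + ((733-0) mod 24)] = t[13] = 12.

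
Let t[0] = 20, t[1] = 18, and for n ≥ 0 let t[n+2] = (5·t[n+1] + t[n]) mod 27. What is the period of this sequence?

We have t[0] = 20, t[1] = 18, t[2] = 2, t[3] = 1, t[4] = 7, t[5] = 9, t[6] = 25, t[7] = 26, t[8] = 20, t[9] = 18.
Since (t[8], t[9]) = (t[0], t[1]) = (20, 18) (two consecutive terms determine the rest), the sequence is periodic with period 8.

8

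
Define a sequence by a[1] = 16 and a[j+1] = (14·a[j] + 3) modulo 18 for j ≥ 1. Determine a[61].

7

Listing terms: a[1] = 16, a[2] = 11, a[3] = 13, a[4] = 5, a[5] = 1, a[6] = 17, a[7] = 7, a[8] = 11.
Since a[8] = a[2] = 11, the sequence is eventually periodic: after a pre-period of length 1 it cycles with period 6.
For j ≥ 2, a[j] depends only on (j - 2) mod 6. (61 - 2) mod 6 = 5, so a[61] = a[7] = 7.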